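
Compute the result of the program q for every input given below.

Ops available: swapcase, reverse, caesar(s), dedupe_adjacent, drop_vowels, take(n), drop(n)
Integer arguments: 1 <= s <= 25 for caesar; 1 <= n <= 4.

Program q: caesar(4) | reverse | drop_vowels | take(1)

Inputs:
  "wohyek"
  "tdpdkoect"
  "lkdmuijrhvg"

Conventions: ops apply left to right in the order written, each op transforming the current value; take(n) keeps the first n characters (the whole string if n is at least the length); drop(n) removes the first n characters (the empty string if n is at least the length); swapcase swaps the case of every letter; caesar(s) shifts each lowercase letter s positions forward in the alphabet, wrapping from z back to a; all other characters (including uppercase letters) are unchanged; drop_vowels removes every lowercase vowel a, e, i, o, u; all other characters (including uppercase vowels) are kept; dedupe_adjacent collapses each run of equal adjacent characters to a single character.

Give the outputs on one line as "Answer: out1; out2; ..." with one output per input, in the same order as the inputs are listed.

"c"; "x"; "k"

Execution, op by op:
  "wohyek" -> "aslcio" -> "oiclsa" -> "cls" -> "c"
  "tdpdkoect" -> "xhthosigx" -> "xgisohthx" -> "xgshthx" -> "x"
  "lkdmuijrhvg" -> "pohqymnvlzk" -> "kzlvnmyqhop" -> "kzlvnmyqhp" -> "k"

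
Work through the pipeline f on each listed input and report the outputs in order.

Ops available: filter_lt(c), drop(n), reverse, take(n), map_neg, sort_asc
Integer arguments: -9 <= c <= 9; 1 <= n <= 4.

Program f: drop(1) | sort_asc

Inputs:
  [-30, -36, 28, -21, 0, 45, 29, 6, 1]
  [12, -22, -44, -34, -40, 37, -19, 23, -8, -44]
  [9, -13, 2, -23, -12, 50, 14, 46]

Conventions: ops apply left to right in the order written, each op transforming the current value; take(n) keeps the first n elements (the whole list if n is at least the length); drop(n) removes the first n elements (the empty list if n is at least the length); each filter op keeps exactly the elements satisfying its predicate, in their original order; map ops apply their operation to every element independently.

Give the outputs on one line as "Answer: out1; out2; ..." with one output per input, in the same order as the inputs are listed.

[-36, -21, 0, 1, 6, 28, 29, 45]; [-44, -44, -40, -34, -22, -19, -8, 23, 37]; [-23, -13, -12, 2, 14, 46, 50]

Execution, op by op:
  [-30, -36, 28, -21, 0, 45, 29, 6, 1] -> [-36, 28, -21, 0, 45, 29, 6, 1] -> [-36, -21, 0, 1, 6, 28, 29, 45]
  [12, -22, -44, -34, -40, 37, -19, 23, -8, -44] -> [-22, -44, -34, -40, 37, -19, 23, -8, -44] -> [-44, -44, -40, -34, -22, -19, -8, 23, 37]
  [9, -13, 2, -23, -12, 50, 14, 46] -> [-13, 2, -23, -12, 50, 14, 46] -> [-23, -13, -12, 2, 14, 46, 50]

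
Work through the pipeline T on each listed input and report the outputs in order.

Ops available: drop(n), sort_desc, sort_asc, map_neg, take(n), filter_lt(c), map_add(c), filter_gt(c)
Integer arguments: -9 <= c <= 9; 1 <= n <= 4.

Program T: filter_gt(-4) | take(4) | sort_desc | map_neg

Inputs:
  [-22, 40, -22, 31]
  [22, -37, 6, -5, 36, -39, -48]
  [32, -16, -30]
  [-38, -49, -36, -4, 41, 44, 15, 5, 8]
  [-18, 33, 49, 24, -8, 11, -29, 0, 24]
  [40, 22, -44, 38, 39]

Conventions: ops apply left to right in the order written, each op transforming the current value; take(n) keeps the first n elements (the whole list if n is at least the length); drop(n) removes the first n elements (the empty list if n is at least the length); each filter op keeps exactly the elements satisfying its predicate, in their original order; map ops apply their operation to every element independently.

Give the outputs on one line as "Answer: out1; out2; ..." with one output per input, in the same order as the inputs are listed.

[-40, -31]; [-36, -22, -6]; [-32]; [-44, -41, -15, -5]; [-49, -33, -24, -11]; [-40, -39, -38, -22]

Execution, op by op:
  [-22, 40, -22, 31] -> [40, 31] -> [40, 31] -> [40, 31] -> [-40, -31]
  [22, -37, 6, -5, 36, -39, -48] -> [22, 6, 36] -> [22, 6, 36] -> [36, 22, 6] -> [-36, -22, -6]
  [32, -16, -30] -> [32] -> [32] -> [32] -> [-32]
  [-38, -49, -36, -4, 41, 44, 15, 5, 8] -> [41, 44, 15, 5, 8] -> [41, 44, 15, 5] -> [44, 41, 15, 5] -> [-44, -41, -15, -5]
  [-18, 33, 49, 24, -8, 11, -29, 0, 24] -> [33, 49, 24, 11, 0, 24] -> [33, 49, 24, 11] -> [49, 33, 24, 11] -> [-49, -33, -24, -11]
  [40, 22, -44, 38, 39] -> [40, 22, 38, 39] -> [40, 22, 38, 39] -> [40, 39, 38, 22] -> [-40, -39, -38, -22]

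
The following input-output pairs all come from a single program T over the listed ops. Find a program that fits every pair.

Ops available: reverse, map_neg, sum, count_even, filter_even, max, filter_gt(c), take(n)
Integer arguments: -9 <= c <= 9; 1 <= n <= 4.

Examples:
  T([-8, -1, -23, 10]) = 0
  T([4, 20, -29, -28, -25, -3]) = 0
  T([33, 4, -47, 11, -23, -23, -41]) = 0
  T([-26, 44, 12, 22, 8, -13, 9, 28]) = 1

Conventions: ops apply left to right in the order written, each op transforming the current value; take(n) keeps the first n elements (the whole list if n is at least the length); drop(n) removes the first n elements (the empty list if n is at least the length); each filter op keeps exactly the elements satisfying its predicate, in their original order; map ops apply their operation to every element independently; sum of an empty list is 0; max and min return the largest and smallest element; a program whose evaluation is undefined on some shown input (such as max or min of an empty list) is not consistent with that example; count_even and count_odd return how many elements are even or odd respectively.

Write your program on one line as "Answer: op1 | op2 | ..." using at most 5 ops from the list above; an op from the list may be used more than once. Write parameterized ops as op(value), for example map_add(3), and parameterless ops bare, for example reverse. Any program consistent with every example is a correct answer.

take(3) | reverse | take(1) | filter_gt(1) | count_even

Check, running the answer program on each example:
  [-8, -1, -23, 10] -> [-8, -1, -23] -> [-23, -1, -8] -> [-23] -> [] -> 0
  [4, 20, -29, -28, -25, -3] -> [4, 20, -29] -> [-29, 20, 4] -> [-29] -> [] -> 0
  [33, 4, -47, 11, -23, -23, -41] -> [33, 4, -47] -> [-47, 4, 33] -> [-47] -> [] -> 0
  [-26, 44, 12, 22, 8, -13, 9, 28] -> [-26, 44, 12] -> [12, 44, -26] -> [12] -> [12] -> 1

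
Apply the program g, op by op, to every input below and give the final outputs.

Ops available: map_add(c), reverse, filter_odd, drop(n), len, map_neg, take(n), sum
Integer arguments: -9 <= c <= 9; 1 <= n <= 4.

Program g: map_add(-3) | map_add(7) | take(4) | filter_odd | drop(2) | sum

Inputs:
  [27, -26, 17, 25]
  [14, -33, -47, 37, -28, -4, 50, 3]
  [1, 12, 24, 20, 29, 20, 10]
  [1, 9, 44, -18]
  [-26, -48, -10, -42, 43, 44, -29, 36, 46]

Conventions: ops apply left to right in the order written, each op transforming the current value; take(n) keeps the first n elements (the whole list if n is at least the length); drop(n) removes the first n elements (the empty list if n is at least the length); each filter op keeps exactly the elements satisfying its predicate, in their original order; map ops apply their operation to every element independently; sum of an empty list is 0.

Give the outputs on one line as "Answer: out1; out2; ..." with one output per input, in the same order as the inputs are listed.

Execution, op by op:
  [27, -26, 17, 25] -> [24, -29, 14, 22] -> [31, -22, 21, 29] -> [31, -22, 21, 29] -> [31, 21, 29] -> [29] -> 29
  [14, -33, -47, 37, -28, -4, 50, 3] -> [11, -36, -50, 34, -31, -7, 47, 0] -> [18, -29, -43, 41, -24, 0, 54, 7] -> [18, -29, -43, 41] -> [-29, -43, 41] -> [41] -> 41
  [1, 12, 24, 20, 29, 20, 10] -> [-2, 9, 21, 17, 26, 17, 7] -> [5, 16, 28, 24, 33, 24, 14] -> [5, 16, 28, 24] -> [5] -> [] -> 0
  [1, 9, 44, -18] -> [-2, 6, 41, -21] -> [5, 13, 48, -14] -> [5, 13, 48, -14] -> [5, 13] -> [] -> 0
  [-26, -48, -10, -42, 43, 44, -29, 36, 46] -> [-29, -51, -13, -45, 40, 41, -32, 33, 43] -> [-22, -44, -6, -38, 47, 48, -25, 40, 50] -> [-22, -44, -6, -38] -> [] -> [] -> 0

29; 41; 0; 0; 0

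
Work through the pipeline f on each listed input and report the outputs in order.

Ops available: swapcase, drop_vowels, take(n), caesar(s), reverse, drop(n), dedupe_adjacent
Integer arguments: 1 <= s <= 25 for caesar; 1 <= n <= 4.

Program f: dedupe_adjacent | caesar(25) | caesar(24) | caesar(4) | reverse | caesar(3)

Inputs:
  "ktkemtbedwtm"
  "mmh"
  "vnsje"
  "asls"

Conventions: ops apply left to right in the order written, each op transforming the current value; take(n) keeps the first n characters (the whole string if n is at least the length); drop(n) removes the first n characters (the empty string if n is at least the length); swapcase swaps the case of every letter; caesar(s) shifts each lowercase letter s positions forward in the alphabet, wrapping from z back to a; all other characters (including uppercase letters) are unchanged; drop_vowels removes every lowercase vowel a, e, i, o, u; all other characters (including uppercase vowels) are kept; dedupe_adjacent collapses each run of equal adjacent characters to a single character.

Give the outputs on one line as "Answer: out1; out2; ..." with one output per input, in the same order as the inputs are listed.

Execution, op by op:
  "ktkemtbedwtm" -> "ktkemtbedwtm" -> "jsjdlsadcvsl" -> "hqhbjqybatqj" -> "lulfnucfexun" -> "nuxefcunflul" -> "qxahifxqioxo"
  "mmh" -> "mh" -> "lg" -> "je" -> "ni" -> "in" -> "lq"
  "vnsje" -> "vnsje" -> "umrid" -> "skpgb" -> "wotkf" -> "fktow" -> "inwrz"
  "asls" -> "asls" -> "zrkr" -> "xpip" -> "btmt" -> "tmtb" -> "wpwe"

"qxahifxqioxo"; "lq"; "inwrz"; "wpwe"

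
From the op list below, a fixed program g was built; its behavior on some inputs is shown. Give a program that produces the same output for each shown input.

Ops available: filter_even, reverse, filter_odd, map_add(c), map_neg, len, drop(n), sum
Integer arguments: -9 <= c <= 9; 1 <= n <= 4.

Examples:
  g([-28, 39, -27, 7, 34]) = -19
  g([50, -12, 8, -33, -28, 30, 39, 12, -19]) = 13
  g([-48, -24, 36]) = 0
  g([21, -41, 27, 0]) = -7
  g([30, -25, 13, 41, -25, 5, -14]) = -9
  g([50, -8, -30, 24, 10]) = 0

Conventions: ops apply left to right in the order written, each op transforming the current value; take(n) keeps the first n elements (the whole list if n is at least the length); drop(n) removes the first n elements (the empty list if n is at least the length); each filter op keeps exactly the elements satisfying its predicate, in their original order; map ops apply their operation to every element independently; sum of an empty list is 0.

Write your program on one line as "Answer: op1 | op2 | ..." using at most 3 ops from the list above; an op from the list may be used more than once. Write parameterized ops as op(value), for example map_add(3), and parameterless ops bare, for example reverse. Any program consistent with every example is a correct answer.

filter_odd | map_neg | sum

Check, running the answer program on each example:
  [-28, 39, -27, 7, 34] -> [39, -27, 7] -> [-39, 27, -7] -> -19
  [50, -12, 8, -33, -28, 30, 39, 12, -19] -> [-33, 39, -19] -> [33, -39, 19] -> 13
  [-48, -24, 36] -> [] -> [] -> 0
  [21, -41, 27, 0] -> [21, -41, 27] -> [-21, 41, -27] -> -7
  [30, -25, 13, 41, -25, 5, -14] -> [-25, 13, 41, -25, 5] -> [25, -13, -41, 25, -5] -> -9
  [50, -8, -30, 24, 10] -> [] -> [] -> 0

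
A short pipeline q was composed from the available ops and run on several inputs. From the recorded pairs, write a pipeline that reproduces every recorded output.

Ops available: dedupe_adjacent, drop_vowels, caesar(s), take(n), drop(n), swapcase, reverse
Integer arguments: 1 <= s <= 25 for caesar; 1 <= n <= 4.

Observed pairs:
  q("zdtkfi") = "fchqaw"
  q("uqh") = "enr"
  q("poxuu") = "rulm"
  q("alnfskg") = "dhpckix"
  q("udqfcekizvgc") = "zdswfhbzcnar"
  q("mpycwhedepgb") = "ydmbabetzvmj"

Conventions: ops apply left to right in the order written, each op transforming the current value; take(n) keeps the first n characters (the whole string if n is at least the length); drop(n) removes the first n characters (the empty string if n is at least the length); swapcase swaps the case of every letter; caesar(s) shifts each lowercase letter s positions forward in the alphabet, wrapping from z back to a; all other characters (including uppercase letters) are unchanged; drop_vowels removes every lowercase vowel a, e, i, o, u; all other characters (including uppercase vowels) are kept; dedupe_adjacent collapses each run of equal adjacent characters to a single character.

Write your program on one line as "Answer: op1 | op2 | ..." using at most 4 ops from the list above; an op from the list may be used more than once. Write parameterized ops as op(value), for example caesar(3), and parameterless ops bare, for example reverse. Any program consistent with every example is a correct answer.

caesar(6) | caesar(17) | reverse | dedupe_adjacent

Check, running the answer program on each example:
  "zdtkfi" -> "fjzqlo" -> "waqhcf" -> "fchqaw" -> "fchqaw"
  "uqh" -> "awn" -> "rne" -> "enr" -> "enr"
  "poxuu" -> "vudaa" -> "mlurr" -> "rrulm" -> "rulm"
  "alnfskg" -> "grtlyqm" -> "xikcphd" -> "dhpckix" -> "dhpckix"
  "udqfcekizvgc" -> "ajwlikqofbmi" -> "ranczbhfwsdz" -> "zdswfhbzcnar" -> "zdswfhbzcnar"
  "mpycwhedepgb" -> "sveicnkjkvmh" -> "jmvztebabmdy" -> "ydmbabetzvmj" -> "ydmbabetzvmj"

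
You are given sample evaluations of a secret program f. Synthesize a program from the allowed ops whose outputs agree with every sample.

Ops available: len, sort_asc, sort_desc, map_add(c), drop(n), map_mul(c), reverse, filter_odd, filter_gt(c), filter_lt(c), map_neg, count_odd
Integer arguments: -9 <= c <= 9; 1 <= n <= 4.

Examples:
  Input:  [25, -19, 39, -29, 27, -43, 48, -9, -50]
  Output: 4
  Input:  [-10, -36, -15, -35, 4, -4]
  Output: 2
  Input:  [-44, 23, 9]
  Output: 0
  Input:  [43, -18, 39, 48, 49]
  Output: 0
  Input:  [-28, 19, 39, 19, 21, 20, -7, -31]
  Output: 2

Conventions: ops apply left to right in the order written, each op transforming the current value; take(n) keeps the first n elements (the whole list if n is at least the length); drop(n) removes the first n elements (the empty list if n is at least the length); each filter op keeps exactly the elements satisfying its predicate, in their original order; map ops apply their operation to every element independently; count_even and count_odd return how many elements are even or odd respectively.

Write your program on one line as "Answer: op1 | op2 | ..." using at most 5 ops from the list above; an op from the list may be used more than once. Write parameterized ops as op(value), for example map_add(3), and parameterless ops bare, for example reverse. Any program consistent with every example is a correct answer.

filter_lt(9) | filter_odd | map_neg | map_mul(-5) | len

Check, running the answer program on each example:
  [25, -19, 39, -29, 27, -43, 48, -9, -50] -> [-19, -29, -43, -9, -50] -> [-19, -29, -43, -9] -> [19, 29, 43, 9] -> [-95, -145, -215, -45] -> 4
  [-10, -36, -15, -35, 4, -4] -> [-10, -36, -15, -35, 4, -4] -> [-15, -35] -> [15, 35] -> [-75, -175] -> 2
  [-44, 23, 9] -> [-44] -> [] -> [] -> [] -> 0
  [43, -18, 39, 48, 49] -> [-18] -> [] -> [] -> [] -> 0
  [-28, 19, 39, 19, 21, 20, -7, -31] -> [-28, -7, -31] -> [-7, -31] -> [7, 31] -> [-35, -155] -> 2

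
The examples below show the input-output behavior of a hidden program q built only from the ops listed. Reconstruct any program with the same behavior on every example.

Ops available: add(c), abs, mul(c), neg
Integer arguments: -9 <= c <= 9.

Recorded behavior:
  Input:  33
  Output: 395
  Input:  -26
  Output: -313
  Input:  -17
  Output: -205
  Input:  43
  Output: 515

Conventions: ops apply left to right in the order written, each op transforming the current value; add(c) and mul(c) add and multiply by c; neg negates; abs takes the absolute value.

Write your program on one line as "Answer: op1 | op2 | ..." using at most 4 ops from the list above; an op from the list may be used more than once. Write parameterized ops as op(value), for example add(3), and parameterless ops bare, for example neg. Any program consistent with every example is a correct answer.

neg | mul(-3) | mul(4) | add(-1)

Check, running the answer program on each example:
  33 -> -33 -> 99 -> 396 -> 395
  -26 -> 26 -> -78 -> -312 -> -313
  -17 -> 17 -> -51 -> -204 -> -205
  43 -> -43 -> 129 -> 516 -> 515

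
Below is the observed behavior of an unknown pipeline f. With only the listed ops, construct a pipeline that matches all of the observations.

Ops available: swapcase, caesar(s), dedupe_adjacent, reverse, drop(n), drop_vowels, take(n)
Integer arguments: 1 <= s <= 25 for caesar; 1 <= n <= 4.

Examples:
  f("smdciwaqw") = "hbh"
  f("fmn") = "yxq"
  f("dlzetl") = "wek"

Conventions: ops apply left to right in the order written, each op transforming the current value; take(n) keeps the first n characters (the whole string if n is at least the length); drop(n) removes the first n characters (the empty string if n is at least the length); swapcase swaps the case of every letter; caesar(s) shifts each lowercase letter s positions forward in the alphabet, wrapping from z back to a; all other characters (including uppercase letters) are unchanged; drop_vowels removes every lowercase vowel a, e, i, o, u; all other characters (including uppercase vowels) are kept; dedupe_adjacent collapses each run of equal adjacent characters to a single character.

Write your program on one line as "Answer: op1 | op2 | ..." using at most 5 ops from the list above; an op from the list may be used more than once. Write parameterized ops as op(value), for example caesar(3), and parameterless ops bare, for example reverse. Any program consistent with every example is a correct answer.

reverse | drop_vowels | take(3) | caesar(11)

Check, running the answer program on each example:
  "smdciwaqw" -> "wqawicdms" -> "wqwcdms" -> "wqw" -> "hbh"
  "fmn" -> "nmf" -> "nmf" -> "nmf" -> "yxq"
  "dlzetl" -> "ltezld" -> "ltzld" -> "ltz" -> "wek"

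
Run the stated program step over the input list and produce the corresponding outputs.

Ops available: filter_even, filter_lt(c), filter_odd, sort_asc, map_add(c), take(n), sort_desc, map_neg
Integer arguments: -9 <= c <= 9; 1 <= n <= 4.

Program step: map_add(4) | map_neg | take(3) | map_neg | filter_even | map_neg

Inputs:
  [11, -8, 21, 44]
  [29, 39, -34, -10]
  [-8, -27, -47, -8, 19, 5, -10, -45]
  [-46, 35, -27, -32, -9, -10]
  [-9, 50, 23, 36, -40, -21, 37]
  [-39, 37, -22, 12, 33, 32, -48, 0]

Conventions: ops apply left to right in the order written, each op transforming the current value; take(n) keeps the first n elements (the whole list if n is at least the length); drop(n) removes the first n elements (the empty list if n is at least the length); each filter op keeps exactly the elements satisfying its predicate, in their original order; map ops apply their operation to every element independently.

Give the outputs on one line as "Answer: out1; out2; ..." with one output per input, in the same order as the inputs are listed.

[4]; [30]; [4]; [42]; [-54]; [18]

Execution, op by op:
  [11, -8, 21, 44] -> [15, -4, 25, 48] -> [-15, 4, -25, -48] -> [-15, 4, -25] -> [15, -4, 25] -> [-4] -> [4]
  [29, 39, -34, -10] -> [33, 43, -30, -6] -> [-33, -43, 30, 6] -> [-33, -43, 30] -> [33, 43, -30] -> [-30] -> [30]
  [-8, -27, -47, -8, 19, 5, -10, -45] -> [-4, -23, -43, -4, 23, 9, -6, -41] -> [4, 23, 43, 4, -23, -9, 6, 41] -> [4, 23, 43] -> [-4, -23, -43] -> [-4] -> [4]
  [-46, 35, -27, -32, -9, -10] -> [-42, 39, -23, -28, -5, -6] -> [42, -39, 23, 28, 5, 6] -> [42, -39, 23] -> [-42, 39, -23] -> [-42] -> [42]
  [-9, 50, 23, 36, -40, -21, 37] -> [-5, 54, 27, 40, -36, -17, 41] -> [5, -54, -27, -40, 36, 17, -41] -> [5, -54, -27] -> [-5, 54, 27] -> [54] -> [-54]
  [-39, 37, -22, 12, 33, 32, -48, 0] -> [-35, 41, -18, 16, 37, 36, -44, 4] -> [35, -41, 18, -16, -37, -36, 44, -4] -> [35, -41, 18] -> [-35, 41, -18] -> [-18] -> [18]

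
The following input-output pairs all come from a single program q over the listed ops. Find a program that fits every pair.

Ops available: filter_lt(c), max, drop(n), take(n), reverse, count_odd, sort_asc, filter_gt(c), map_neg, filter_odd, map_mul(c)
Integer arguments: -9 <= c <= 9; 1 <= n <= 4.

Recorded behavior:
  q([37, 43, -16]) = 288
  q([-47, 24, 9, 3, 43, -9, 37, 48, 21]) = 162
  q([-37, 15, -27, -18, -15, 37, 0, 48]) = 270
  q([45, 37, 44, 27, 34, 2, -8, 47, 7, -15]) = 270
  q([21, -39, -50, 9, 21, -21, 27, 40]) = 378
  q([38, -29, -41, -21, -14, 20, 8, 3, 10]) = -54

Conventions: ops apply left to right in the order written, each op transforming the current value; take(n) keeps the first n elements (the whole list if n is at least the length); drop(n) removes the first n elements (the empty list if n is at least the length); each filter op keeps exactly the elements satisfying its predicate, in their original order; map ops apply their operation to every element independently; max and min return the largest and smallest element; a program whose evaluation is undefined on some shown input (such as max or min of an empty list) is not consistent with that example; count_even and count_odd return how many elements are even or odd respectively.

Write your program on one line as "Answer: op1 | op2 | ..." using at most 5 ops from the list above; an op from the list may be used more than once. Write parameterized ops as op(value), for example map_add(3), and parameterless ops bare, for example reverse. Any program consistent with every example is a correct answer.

reverse | map_mul(-3) | take(4) | map_mul(6) | max

Check, running the answer program on each example:
  [37, 43, -16] -> [-16, 43, 37] -> [48, -129, -111] -> [48, -129, -111] -> [288, -774, -666] -> 288
  [-47, 24, 9, 3, 43, -9, 37, 48, 21] -> [21, 48, 37, -9, 43, 3, 9, 24, -47] -> [-63, -144, -111, 27, -129, -9, -27, -72, 141] -> [-63, -144, -111, 27] -> [-378, -864, -666, 162] -> 162
  [-37, 15, -27, -18, -15, 37, 0, 48] -> [48, 0, 37, -15, -18, -27, 15, -37] -> [-144, 0, -111, 45, 54, 81, -45, 111] -> [-144, 0, -111, 45] -> [-864, 0, -666, 270] -> 270
  [45, 37, 44, 27, 34, 2, -8, 47, 7, -15] -> [-15, 7, 47, -8, 2, 34, 27, 44, 37, 45] -> [45, -21, -141, 24, -6, -102, -81, -132, -111, -135] -> [45, -21, -141, 24] -> [270, -126, -846, 144] -> 270
  [21, -39, -50, 9, 21, -21, 27, 40] -> [40, 27, -21, 21, 9, -50, -39, 21] -> [-120, -81, 63, -63, -27, 150, 117, -63] -> [-120, -81, 63, -63] -> [-720, -486, 378, -378] -> 378
  [38, -29, -41, -21, -14, 20, 8, 3, 10] -> [10, 3, 8, 20, -14, -21, -41, -29, 38] -> [-30, -9, -24, -60, 42, 63, 123, 87, -114] -> [-30, -9, -24, -60] -> [-180, -54, -144, -360] -> -54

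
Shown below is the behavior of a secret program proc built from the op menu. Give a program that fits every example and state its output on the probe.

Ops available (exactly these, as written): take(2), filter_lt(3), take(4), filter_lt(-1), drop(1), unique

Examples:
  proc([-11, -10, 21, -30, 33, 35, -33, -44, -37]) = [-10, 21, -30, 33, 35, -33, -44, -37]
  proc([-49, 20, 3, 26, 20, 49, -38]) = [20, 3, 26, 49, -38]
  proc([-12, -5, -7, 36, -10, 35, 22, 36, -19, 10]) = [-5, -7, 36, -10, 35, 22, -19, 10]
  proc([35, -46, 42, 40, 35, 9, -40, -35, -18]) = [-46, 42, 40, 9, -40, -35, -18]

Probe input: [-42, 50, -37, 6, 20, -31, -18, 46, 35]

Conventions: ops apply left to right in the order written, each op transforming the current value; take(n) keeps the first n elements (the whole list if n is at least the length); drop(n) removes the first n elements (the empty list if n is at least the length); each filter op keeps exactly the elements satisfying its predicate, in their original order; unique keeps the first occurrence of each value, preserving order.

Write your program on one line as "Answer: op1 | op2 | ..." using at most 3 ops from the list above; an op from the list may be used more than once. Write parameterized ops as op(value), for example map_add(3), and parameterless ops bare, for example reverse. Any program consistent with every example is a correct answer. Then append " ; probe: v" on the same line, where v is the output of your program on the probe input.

unique | drop(1) ; probe: [50, -37, 6, 20, -31, -18, 46, 35]

Check, running the answer program on each example:
  [-11, -10, 21, -30, 33, 35, -33, -44, -37] -> [-11, -10, 21, -30, 33, 35, -33, -44, -37] -> [-10, 21, -30, 33, 35, -33, -44, -37]
  [-49, 20, 3, 26, 20, 49, -38] -> [-49, 20, 3, 26, 49, -38] -> [20, 3, 26, 49, -38]
  [-12, -5, -7, 36, -10, 35, 22, 36, -19, 10] -> [-12, -5, -7, 36, -10, 35, 22, -19, 10] -> [-5, -7, 36, -10, 35, 22, -19, 10]
  [35, -46, 42, 40, 35, 9, -40, -35, -18] -> [35, -46, 42, 40, 9, -40, -35, -18] -> [-46, 42, 40, 9, -40, -35, -18]
  probe: [-42, 50, -37, 6, 20, -31, -18, 46, 35] -> [-42, 50, -37, 6, 20, -31, -18, 46, 35] -> [50, -37, 6, 20, -31, -18, 46, 35]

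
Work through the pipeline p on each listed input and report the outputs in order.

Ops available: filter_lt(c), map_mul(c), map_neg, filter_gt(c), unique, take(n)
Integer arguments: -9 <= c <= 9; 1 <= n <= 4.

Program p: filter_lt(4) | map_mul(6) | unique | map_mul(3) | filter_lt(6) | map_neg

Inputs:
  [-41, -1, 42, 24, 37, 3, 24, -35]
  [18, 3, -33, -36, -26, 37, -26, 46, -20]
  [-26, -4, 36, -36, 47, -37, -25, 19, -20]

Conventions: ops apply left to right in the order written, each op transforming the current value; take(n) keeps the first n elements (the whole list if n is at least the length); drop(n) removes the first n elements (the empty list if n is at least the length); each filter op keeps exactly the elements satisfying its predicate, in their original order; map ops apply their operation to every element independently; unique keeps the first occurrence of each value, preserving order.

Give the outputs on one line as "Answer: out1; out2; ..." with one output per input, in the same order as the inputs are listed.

[738, 18, 630]; [594, 648, 468, 360]; [468, 72, 648, 666, 450, 360]

Execution, op by op:
  [-41, -1, 42, 24, 37, 3, 24, -35] -> [-41, -1, 3, -35] -> [-246, -6, 18, -210] -> [-246, -6, 18, -210] -> [-738, -18, 54, -630] -> [-738, -18, -630] -> [738, 18, 630]
  [18, 3, -33, -36, -26, 37, -26, 46, -20] -> [3, -33, -36, -26, -26, -20] -> [18, -198, -216, -156, -156, -120] -> [18, -198, -216, -156, -120] -> [54, -594, -648, -468, -360] -> [-594, -648, -468, -360] -> [594, 648, 468, 360]
  [-26, -4, 36, -36, 47, -37, -25, 19, -20] -> [-26, -4, -36, -37, -25, -20] -> [-156, -24, -216, -222, -150, -120] -> [-156, -24, -216, -222, -150, -120] -> [-468, -72, -648, -666, -450, -360] -> [-468, -72, -648, -666, -450, -360] -> [468, 72, 648, 666, 450, 360]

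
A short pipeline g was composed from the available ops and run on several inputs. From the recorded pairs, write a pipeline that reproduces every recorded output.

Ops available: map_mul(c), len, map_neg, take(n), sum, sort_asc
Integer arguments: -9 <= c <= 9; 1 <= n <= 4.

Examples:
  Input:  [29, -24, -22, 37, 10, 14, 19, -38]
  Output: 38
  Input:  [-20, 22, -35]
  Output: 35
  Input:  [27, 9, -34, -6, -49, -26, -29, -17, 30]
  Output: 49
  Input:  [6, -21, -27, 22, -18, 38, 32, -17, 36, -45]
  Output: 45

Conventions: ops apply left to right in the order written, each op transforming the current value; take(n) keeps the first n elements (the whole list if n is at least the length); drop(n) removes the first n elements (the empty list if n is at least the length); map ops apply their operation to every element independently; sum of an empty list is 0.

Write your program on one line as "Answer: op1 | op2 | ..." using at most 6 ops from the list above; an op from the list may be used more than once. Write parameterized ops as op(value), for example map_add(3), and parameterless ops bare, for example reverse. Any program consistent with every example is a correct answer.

sort_asc | take(4) | take(1) | map_neg | sum

Check, running the answer program on each example:
  [29, -24, -22, 37, 10, 14, 19, -38] -> [-38, -24, -22, 10, 14, 19, 29, 37] -> [-38, -24, -22, 10] -> [-38] -> [38] -> 38
  [-20, 22, -35] -> [-35, -20, 22] -> [-35, -20, 22] -> [-35] -> [35] -> 35
  [27, 9, -34, -6, -49, -26, -29, -17, 30] -> [-49, -34, -29, -26, -17, -6, 9, 27, 30] -> [-49, -34, -29, -26] -> [-49] -> [49] -> 49
  [6, -21, -27, 22, -18, 38, 32, -17, 36, -45] -> [-45, -27, -21, -18, -17, 6, 22, 32, 36, 38] -> [-45, -27, -21, -18] -> [-45] -> [45] -> 45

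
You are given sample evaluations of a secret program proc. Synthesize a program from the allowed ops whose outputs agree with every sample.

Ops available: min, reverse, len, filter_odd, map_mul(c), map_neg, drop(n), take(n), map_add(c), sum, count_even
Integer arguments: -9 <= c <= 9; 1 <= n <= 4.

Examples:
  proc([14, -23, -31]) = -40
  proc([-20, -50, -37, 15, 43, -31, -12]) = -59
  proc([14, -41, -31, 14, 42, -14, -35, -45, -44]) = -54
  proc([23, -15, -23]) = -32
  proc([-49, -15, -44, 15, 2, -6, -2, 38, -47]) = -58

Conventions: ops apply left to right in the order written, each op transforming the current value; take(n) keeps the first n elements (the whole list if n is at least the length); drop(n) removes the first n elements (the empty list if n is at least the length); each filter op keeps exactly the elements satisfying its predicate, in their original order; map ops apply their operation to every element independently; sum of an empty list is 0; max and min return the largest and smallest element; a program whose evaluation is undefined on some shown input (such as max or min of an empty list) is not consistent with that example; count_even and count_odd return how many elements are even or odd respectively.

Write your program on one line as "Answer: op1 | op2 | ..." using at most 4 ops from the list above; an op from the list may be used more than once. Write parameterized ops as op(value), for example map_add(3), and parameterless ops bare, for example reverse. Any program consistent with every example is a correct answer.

reverse | map_add(-9) | min

Check, running the answer program on each example:
  [14, -23, -31] -> [-31, -23, 14] -> [-40, -32, 5] -> -40
  [-20, -50, -37, 15, 43, -31, -12] -> [-12, -31, 43, 15, -37, -50, -20] -> [-21, -40, 34, 6, -46, -59, -29] -> -59
  [14, -41, -31, 14, 42, -14, -35, -45, -44] -> [-44, -45, -35, -14, 42, 14, -31, -41, 14] -> [-53, -54, -44, -23, 33, 5, -40, -50, 5] -> -54
  [23, -15, -23] -> [-23, -15, 23] -> [-32, -24, 14] -> -32
  [-49, -15, -44, 15, 2, -6, -2, 38, -47] -> [-47, 38, -2, -6, 2, 15, -44, -15, -49] -> [-56, 29, -11, -15, -7, 6, -53, -24, -58] -> -58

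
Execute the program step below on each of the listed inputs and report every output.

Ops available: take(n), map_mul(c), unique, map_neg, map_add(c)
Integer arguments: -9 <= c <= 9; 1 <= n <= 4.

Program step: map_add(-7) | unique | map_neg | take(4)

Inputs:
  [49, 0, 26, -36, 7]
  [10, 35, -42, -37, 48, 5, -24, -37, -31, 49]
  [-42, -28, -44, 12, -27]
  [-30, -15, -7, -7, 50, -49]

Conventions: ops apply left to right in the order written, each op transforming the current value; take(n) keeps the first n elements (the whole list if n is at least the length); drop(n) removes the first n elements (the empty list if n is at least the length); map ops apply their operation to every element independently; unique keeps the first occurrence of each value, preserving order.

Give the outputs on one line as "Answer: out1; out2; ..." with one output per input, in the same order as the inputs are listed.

Execution, op by op:
  [49, 0, 26, -36, 7] -> [42, -7, 19, -43, 0] -> [42, -7, 19, -43, 0] -> [-42, 7, -19, 43, 0] -> [-42, 7, -19, 43]
  [10, 35, -42, -37, 48, 5, -24, -37, -31, 49] -> [3, 28, -49, -44, 41, -2, -31, -44, -38, 42] -> [3, 28, -49, -44, 41, -2, -31, -38, 42] -> [-3, -28, 49, 44, -41, 2, 31, 38, -42] -> [-3, -28, 49, 44]
  [-42, -28, -44, 12, -27] -> [-49, -35, -51, 5, -34] -> [-49, -35, -51, 5, -34] -> [49, 35, 51, -5, 34] -> [49, 35, 51, -5]
  [-30, -15, -7, -7, 50, -49] -> [-37, -22, -14, -14, 43, -56] -> [-37, -22, -14, 43, -56] -> [37, 22, 14, -43, 56] -> [37, 22, 14, -43]

[-42, 7, -19, 43]; [-3, -28, 49, 44]; [49, 35, 51, -5]; [37, 22, 14, -43]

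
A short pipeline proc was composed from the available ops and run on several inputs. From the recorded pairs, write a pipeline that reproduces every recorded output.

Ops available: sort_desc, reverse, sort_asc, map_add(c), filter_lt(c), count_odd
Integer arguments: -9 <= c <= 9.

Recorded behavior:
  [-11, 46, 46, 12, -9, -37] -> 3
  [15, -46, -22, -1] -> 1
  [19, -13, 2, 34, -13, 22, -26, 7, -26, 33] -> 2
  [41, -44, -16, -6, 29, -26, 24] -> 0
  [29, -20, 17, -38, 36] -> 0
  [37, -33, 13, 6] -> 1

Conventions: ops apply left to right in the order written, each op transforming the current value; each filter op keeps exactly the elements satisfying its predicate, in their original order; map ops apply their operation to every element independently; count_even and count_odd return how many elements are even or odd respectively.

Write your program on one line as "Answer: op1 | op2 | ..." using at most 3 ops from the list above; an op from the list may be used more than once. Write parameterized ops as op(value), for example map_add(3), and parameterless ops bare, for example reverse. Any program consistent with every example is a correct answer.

reverse | filter_lt(5) | count_odd

Check, running the answer program on each example:
  [-11, 46, 46, 12, -9, -37] -> [-37, -9, 12, 46, 46, -11] -> [-37, -9, -11] -> 3
  [15, -46, -22, -1] -> [-1, -22, -46, 15] -> [-1, -22, -46] -> 1
  [19, -13, 2, 34, -13, 22, -26, 7, -26, 33] -> [33, -26, 7, -26, 22, -13, 34, 2, -13, 19] -> [-26, -26, -13, 2, -13] -> 2
  [41, -44, -16, -6, 29, -26, 24] -> [24, -26, 29, -6, -16, -44, 41] -> [-26, -6, -16, -44] -> 0
  [29, -20, 17, -38, 36] -> [36, -38, 17, -20, 29] -> [-38, -20] -> 0
  [37, -33, 13, 6] -> [6, 13, -33, 37] -> [-33] -> 1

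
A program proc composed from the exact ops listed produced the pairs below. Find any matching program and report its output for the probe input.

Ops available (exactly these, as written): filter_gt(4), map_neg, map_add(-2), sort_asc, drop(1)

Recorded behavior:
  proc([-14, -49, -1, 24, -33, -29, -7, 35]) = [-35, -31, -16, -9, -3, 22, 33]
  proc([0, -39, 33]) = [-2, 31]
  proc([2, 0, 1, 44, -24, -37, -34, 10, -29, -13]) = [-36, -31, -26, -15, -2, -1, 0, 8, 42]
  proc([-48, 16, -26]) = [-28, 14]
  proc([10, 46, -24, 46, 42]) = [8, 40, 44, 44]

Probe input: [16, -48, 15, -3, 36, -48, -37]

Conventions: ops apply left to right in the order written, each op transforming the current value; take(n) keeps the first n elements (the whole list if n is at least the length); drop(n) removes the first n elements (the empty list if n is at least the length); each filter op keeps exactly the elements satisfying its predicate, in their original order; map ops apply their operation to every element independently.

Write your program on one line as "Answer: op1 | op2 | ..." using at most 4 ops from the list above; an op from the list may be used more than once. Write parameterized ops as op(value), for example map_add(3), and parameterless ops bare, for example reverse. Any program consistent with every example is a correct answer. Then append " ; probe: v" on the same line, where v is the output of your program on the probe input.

sort_asc | drop(1) | map_add(-2) ; probe: [-50, -39, -5, 13, 14, 34]

Check, running the answer program on each example:
  [-14, -49, -1, 24, -33, -29, -7, 35] -> [-49, -33, -29, -14, -7, -1, 24, 35] -> [-33, -29, -14, -7, -1, 24, 35] -> [-35, -31, -16, -9, -3, 22, 33]
  [0, -39, 33] -> [-39, 0, 33] -> [0, 33] -> [-2, 31]
  [2, 0, 1, 44, -24, -37, -34, 10, -29, -13] -> [-37, -34, -29, -24, -13, 0, 1, 2, 10, 44] -> [-34, -29, -24, -13, 0, 1, 2, 10, 44] -> [-36, -31, -26, -15, -2, -1, 0, 8, 42]
  [-48, 16, -26] -> [-48, -26, 16] -> [-26, 16] -> [-28, 14]
  [10, 46, -24, 46, 42] -> [-24, 10, 42, 46, 46] -> [10, 42, 46, 46] -> [8, 40, 44, 44]
  probe: [16, -48, 15, -3, 36, -48, -37] -> [-48, -48, -37, -3, 15, 16, 36] -> [-48, -37, -3, 15, 16, 36] -> [-50, -39, -5, 13, 14, 34]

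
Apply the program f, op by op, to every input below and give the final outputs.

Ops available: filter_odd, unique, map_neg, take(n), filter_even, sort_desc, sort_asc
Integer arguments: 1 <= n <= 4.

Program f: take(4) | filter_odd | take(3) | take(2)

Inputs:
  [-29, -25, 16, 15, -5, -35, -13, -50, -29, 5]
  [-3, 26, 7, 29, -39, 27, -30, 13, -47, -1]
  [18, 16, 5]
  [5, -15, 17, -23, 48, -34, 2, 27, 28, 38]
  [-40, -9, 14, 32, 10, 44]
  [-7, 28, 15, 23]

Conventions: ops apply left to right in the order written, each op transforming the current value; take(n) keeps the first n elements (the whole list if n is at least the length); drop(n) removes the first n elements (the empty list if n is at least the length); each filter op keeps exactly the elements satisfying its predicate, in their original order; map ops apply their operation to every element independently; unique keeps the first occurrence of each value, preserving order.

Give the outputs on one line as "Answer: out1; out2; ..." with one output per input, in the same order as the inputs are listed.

[-29, -25]; [-3, 7]; [5]; [5, -15]; [-9]; [-7, 15]

Execution, op by op:
  [-29, -25, 16, 15, -5, -35, -13, -50, -29, 5] -> [-29, -25, 16, 15] -> [-29, -25, 15] -> [-29, -25, 15] -> [-29, -25]
  [-3, 26, 7, 29, -39, 27, -30, 13, -47, -1] -> [-3, 26, 7, 29] -> [-3, 7, 29] -> [-3, 7, 29] -> [-3, 7]
  [18, 16, 5] -> [18, 16, 5] -> [5] -> [5] -> [5]
  [5, -15, 17, -23, 48, -34, 2, 27, 28, 38] -> [5, -15, 17, -23] -> [5, -15, 17, -23] -> [5, -15, 17] -> [5, -15]
  [-40, -9, 14, 32, 10, 44] -> [-40, -9, 14, 32] -> [-9] -> [-9] -> [-9]
  [-7, 28, 15, 23] -> [-7, 28, 15, 23] -> [-7, 15, 23] -> [-7, 15, 23] -> [-7, 15]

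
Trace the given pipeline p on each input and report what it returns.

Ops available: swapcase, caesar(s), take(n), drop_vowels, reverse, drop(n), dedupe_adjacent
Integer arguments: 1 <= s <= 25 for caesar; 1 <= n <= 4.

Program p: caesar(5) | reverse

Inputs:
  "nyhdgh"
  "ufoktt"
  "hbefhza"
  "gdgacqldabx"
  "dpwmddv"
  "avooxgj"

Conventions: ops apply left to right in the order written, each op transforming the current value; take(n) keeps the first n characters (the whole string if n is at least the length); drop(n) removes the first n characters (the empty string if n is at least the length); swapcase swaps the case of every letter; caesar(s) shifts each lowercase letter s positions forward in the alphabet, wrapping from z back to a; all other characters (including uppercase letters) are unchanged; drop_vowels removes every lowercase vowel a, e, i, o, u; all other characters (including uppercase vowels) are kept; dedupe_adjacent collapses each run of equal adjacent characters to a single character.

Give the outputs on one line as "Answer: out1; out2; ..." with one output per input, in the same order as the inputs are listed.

Execution, op by op:
  "nyhdgh" -> "sdmilm" -> "mlimds"
  "ufoktt" -> "zktpyy" -> "yyptkz"
  "hbefhza" -> "mgjkmef" -> "femkjgm"
  "gdgacqldabx" -> "lilfhvqifgc" -> "cgfiqvhflil"
  "dpwmddv" -> "iubriia" -> "aiirbui"
  "avooxgj" -> "fattclo" -> "olcttaf"

"mlimds"; "yyptkz"; "femkjgm"; "cgfiqvhflil"; "aiirbui"; "olcttaf"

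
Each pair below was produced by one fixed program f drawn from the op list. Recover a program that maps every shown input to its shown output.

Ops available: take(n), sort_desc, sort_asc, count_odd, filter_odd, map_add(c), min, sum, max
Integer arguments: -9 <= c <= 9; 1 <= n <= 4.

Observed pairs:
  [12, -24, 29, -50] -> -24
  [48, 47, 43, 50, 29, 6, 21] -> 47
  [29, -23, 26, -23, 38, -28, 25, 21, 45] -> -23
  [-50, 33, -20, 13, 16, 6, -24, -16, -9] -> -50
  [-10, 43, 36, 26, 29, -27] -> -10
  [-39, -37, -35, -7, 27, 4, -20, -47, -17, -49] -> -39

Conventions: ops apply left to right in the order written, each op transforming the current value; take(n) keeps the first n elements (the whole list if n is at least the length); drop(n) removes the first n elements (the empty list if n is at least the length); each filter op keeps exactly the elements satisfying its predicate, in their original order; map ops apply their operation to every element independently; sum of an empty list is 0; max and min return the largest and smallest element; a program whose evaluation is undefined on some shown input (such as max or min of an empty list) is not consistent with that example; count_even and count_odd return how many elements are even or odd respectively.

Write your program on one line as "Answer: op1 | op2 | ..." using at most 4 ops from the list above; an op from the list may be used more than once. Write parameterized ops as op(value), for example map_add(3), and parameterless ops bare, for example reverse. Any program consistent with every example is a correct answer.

take(2) | sort_desc | min

Check, running the answer program on each example:
  [12, -24, 29, -50] -> [12, -24] -> [12, -24] -> -24
  [48, 47, 43, 50, 29, 6, 21] -> [48, 47] -> [48, 47] -> 47
  [29, -23, 26, -23, 38, -28, 25, 21, 45] -> [29, -23] -> [29, -23] -> -23
  [-50, 33, -20, 13, 16, 6, -24, -16, -9] -> [-50, 33] -> [33, -50] -> -50
  [-10, 43, 36, 26, 29, -27] -> [-10, 43] -> [43, -10] -> -10
  [-39, -37, -35, -7, 27, 4, -20, -47, -17, -49] -> [-39, -37] -> [-37, -39] -> -39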